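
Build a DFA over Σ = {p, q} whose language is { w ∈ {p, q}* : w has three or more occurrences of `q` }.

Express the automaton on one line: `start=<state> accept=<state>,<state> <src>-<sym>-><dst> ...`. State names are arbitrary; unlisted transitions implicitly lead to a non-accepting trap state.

start=s0 accept=s3,s4 s0-p->s0 s0-q->s1 s1-p->s1 s1-q->s2 s2-p->s2 s2-q->s3 s3-p->s3 s3-q->s4 s4-p->s4 s4-q->s4

Count `q`s, saturating at 4: states s0 through s3 mean 0 through 3 `q`s seen; s4 means more than 3. Each `q` increments (capped at s4); other symbols loop. Accept from {s3, s4}.
5 states suffice.
        p   q  
>  s0   s0  s1 
   s1   s1  s2 
   s2   s2  s3 
 * s3   s3  s4 
 * s4   s4  s4 
(> = start, * = accepting)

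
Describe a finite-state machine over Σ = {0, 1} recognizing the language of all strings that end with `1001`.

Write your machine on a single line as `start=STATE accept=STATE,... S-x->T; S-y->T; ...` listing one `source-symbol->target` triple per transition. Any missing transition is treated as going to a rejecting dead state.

Let each state record the length of the longest suffix of the input read so far that is also a prefix of `1001`. s1 means the last symbol is `1`; s2 means the last 2 symbols are `10`; s3 means the last 3 symbols are `100`; s4 means the last 4 symbols are `1001`. Accept only at s4, where the string currently ends in `1001`.
5 states suffice.
        0   1  
>  s0   s0  s1 
   s1   s2  s1 
   s2   s3  s1 
   s3   s0  s4 
 * s4   s2  s1 
(> = start, * = accepting)

start=s0; accept=s4; s0-0->s0; s0-1->s1; s1-0->s2; s1-1->s1; s2-0->s3; s2-1->s1; s3-0->s0; s3-1->s4; s4-0->s2; s4-1->s1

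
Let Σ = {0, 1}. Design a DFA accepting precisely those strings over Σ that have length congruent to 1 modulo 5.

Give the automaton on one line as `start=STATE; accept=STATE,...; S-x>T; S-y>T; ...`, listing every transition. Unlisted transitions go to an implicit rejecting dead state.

start=q0; accept=q1; q0-0>q1; q0-1>q1; q1-0>q2; q1-1>q2; q2-0>q3; q2-1>q3; q3-0>q4; q3-1>q4; q4-0>q0; q4-1>q0

Count input length modulo 5: every symbol advances one step around the cycle q0 → q1 → q2 → q3 → q4 → q0. Accept at q1.
        0   1  
>  q0   q1  q1 
 * q1   q2  q2 
   q2   q3  q3 
   q3   q4  q4 
   q4   q0  q0 
(> = start, * = accepting)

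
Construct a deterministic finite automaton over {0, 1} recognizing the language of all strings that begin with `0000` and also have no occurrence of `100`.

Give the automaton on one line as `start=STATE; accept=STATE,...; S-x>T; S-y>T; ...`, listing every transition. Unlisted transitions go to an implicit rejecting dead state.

Build one automaton per condition and run them in lockstep. The first has 6 states tracking whether the input so far still matches the prefix `0000`; the second has 4 states tracking partial matches of the forbidden pattern `100`. A product state is a pair (one from each), accepting exactly when both do. Equivalent product states are then merged.
        0   1  
>  S0   S1  S2 
   S1   S3  S2 
   S2   S2  S2 
   S3   S4  S2 
   S4   S5  S2 
 * S5   S5  S6 
 * S6   S7  S6 
 * S7   S2  S6 
(> = start, * = accepting)

start=S0; accept=S5,S6,S7; S0-0>S1; S0-1>S2; S1-0>S3; S1-1>S2; S2-0>S2; S2-1>S2; S3-0>S4; S3-1>S2; S4-0>S5; S4-1>S2; S5-0>S5; S5-1>S6; S6-0>S7; S6-1>S6; S7-0>S2; S7-1>S6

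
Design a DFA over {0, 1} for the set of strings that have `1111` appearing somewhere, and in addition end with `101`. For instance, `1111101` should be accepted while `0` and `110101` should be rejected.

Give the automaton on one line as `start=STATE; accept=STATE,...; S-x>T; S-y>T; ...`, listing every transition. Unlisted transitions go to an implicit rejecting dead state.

start=q0; accept=q7; q0-0>q0; q0-1>q1; q1-0>q0; q1-1>q2; q2-0>q0; q2-1>q3; q3-0>q0; q3-1>q4; q4-0>q5; q4-1>q4; q5-0>q6; q5-1>q7; q6-0>q6; q6-1>q4; q7-0>q5; q7-1>q4

Build one automaton per condition and run them in lockstep. One (5 states) tracks whether and how much of `1111` has been seen; the other (4 states) tracks how much of the suffix `101` has currently been matched. Each combined state is a pair, one component from each; accept when both components accept. Minimizing collapses redundant product states.
An 8-state machine:
        0   1  
>  q0   q0  q1 
   q1   q0  q2 
   q2   q0  q3 
   q3   q0  q4 
   q4   q5  q4 
   q5   q6  q7 
   q6   q6  q4 
 * q7   q5  q4 
(> = start, * = accepting)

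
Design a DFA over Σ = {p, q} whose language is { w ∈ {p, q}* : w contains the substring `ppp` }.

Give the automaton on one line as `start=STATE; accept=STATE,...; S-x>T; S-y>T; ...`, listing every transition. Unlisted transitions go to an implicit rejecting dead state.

Track how much of `ppp` has been matched so far: state A is no progress, D is the absorbing accept state reached once `ppp` has occurred. Intermediate states record partial matches; on a mismatch, fall back to the longest reusable overlap.
       p  q 
>  A   B  A 
   B   C  A 
   C   D  A 
 * D   D  D 
(> = start, * = accepting)

start=A; accept=D; A-p>B; A-q>A; B-p>C; B-q>A; C-p>D; C-q>A; D-p>D; D-q>D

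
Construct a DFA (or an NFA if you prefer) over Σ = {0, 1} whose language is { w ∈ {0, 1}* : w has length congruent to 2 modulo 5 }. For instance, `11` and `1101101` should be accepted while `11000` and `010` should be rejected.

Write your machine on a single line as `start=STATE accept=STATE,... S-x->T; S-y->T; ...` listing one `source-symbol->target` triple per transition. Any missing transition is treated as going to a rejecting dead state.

start=s0; accept=s2; s0-0->s1; s0-1->s1; s1-0->s2; s1-1->s2; s2-0->s3; s2-1->s3; s3-0->s4; s3-1->s4; s4-0->s0; s4-1->s0

Count input length modulo 5: every symbol advances one step around the cycle s0 → s1 → s2 → s3 → s4 → s0. Accept at s2.
A 5-state machine:
        0   1  
>  s0   s1  s1 
   s1   s2  s2 
 * s2   s3  s3 
   s3   s4  s4 
   s4   s0  s0 
(> = start, * = accepting)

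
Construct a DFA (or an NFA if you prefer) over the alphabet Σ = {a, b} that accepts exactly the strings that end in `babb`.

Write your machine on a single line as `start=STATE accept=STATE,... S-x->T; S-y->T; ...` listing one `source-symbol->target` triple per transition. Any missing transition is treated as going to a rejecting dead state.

start=q0; accept=q4; q0-a->q0; q0-b->q1; q1-a->q2; q1-b->q1; q2-a->q0; q2-b->q3; q3-a->q2; q3-b->q4; q4-a->q2; q4-b->q1

Let each state record the length of the longest suffix of the input read so far that is also a prefix of `babb`. q1 means the last symbol is `b`; q2 means the last 2 symbols are `ba`; q3 means the last 3 symbols are `bab`; q4 means the last 4 symbols are `babb`. Accept only at q4, where the string currently ends in `babb`.
5 states suffice.
        a   b  
>  q0   q0  q1 
   q1   q2  q1 
   q2   q0  q3 
   q3   q2  q4 
 * q4   q2  q1 
(> = start, * = accepting)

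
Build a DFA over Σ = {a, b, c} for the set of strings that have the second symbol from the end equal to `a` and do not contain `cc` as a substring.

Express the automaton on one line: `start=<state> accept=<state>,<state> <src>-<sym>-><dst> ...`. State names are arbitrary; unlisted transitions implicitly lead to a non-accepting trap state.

Run two small machines in parallel and take their product. One (13 states) tracks the last 2 symbols read; the other (3 states) tracks partial matches of the forbidden pattern `cc`. Each combined state is a pair, one component from each; accept when both components accept.
          a    b    c  
>  s0     s1   s2   s3 
   s1     s4   s5   s6 
   s2     s7   s8   s9 
   s3    s10  s11  s12 
 * s4     s4   s5   s6 
 * s5     s7   s8   s9 
 * s6    s10  s11  s12 
   s7     s4   s5   s6 
   s8     s7   s8   s9 
   s9    s10  s11  s12 
   s10    s4   s5   s6 
   s11    s7   s8   s9 
   s12   s13  s14  s12 
   s13   s15  s16  s17 
   s14   s18  s19  s20 
   s15   s15  s16  s17 
   s16   s18  s19  s20 
   s17   s13  s14  s12 
   s18   s15  s16  s17 
   s19   s18  s19  s20 
   s20   s13  s14  s12 
(> = start, * = accepting)

start=s0 accept=s4,s5,s6 s0-a->s1 s0-b->s2 s0-c->s3 s1-a->s4 s1-b->s5 s1-c->s6 s2-a->s7 s2-b->s8 s2-c->s9 s3-a->s10 s3-b->s11 s3-c->s12 s4-a->s4 s4-b->s5 s4-c->s6 s5-a->s7 s5-b->s8 s5-c->s9 s6-a->s10 s6-b->s11 s6-c->s12 s7-a->s4 s7-b->s5 s7-c->s6 s8-a->s7 s8-b->s8 s8-c->s9 s9-a->s10 s9-b->s11 s9-c->s12 s10-a->s4 s10-b->s5 s10-c->s6 s11-a->s7 s11-b->s8 s11-c->s9 s12-a->s13 s12-b->s14 s12-c->s12 s13-a->s15 s13-b->s16 s13-c->s17 s14-a->s18 s14-b->s19 s14-c->s20 s15-a->s15 s15-b->s16 s15-c->s17 s16-a->s18 s16-b->s19 s16-c->s20 s17-a->s13 s17-b->s14 s17-c->s12 s18-a->s15 s18-b->s16 s18-c->s17 s19-a->s18 s19-b->s19 s19-c->s20 s20-a->s13 s20-b->s14 s20-c->s12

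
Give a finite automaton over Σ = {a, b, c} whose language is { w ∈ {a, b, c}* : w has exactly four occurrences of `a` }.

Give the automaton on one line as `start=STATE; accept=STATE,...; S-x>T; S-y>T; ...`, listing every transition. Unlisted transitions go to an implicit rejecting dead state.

start=S0; accept=S4; S0-a>S1; S0-b>S0; S0-c>S0; S1-a>S2; S1-b>S1; S1-c>S1; S2-a>S3; S2-b>S2; S2-c>S2; S3-a>S4; S3-b>S3; S3-c>S3; S4-a>S5; S4-b>S4; S4-c>S4; S5-a>S5; S5-b>S5; S5-c>S5

Count `a`s, saturating at 5: states S0 through S4 mean 0 through 4 `a`s seen; S5 means more than 4. Each `a` increments (capped at S5); other symbols loop. Accept from {S4}.
6 states suffice.
        a   b   c  
>  S0   S1  S0  S0 
   S1   S2  S1  S1 
   S2   S3  S2  S2 
   S3   S4  S3  S3 
 * S4   S5  S4  S4 
   S5   S5  S5  S5 
(> = start, * = accepting)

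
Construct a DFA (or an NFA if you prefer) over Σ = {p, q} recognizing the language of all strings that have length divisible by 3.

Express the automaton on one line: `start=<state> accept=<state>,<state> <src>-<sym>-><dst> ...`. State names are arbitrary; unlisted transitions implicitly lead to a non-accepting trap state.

Count input length modulo 3: every symbol advances one step around the cycle s0 → s1 → s2 → s0. Accept at s0.
With 3 states:
        p   q  
>* s0   s1  s1 
   s1   s2  s2 
   s2   s0  s0 
(> = start, * = accepting)

start=s0 accept=s0 s0-p->s1 s0-q->s1 s1-p->s2 s1-q->s2 s2-p->s0 s2-q->s0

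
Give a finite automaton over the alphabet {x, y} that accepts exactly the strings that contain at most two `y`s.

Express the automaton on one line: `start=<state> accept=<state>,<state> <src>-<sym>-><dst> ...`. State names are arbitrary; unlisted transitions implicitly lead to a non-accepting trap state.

start=A accept=A,B,C A-x->A A-y->B B-x->B B-y->C C-x->C C-y->D D-x->D D-y->D

Count `y`s, saturating at 3: states A through C mean 0 through 2 `y`s seen; D means more than 2. Each `y` increments (capped at D); other symbols loop. Accept from {A, B, C}.
A 4-state machine:
       x  y 
>* A   A  B 
 * B   B  C 
 * C   C  D 
   D   D  D 
(> = start, * = accepting)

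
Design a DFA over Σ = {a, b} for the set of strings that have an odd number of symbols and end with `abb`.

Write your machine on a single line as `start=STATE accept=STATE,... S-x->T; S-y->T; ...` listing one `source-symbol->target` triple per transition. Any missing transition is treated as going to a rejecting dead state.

Handle the two conditions separately and then intersect. One (2 states) tracks the input length modulo 2; the other (4 states) tracks how much of the suffix `abb` has currently been matched. Each combined state is a pair, one component from each; accept when both components accept. Minimizing collapses redundant product states.
5 states suffice.
        a   b  
>  q0   q1  q2 
   q1   q0  q3 
   q2   q0  q0 
   q3   q1  q4 
 * q4   q0  q0 
(> = start, * = accepting)

start=q0; accept=q4; q0-a->q1; q0-b->q2; q1-a->q0; q1-b->q3; q2-a->q0; q2-b->q0; q3-a->q1; q3-b->q4; q4-a->q0; q4-b->q0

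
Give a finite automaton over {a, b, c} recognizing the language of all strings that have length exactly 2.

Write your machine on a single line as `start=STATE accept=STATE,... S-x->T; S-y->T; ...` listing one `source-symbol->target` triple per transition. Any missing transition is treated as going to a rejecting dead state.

start=S0; accept=S2; S0-a->S1; S0-b->S1; S0-c->S1; S1-a->S2; S1-b->S2; S1-c->S2; S2-a->S3; S2-b->S3; S2-c->S3; S3-a->S3; S3-b->S3; S3-c->S3

Count input length up to 3: every symbol moves from S0 toward S3, which means 'more than 2' and absorbs. Accept from {S2}.
A 4-state machine:
        a   b   c  
>  S0   S1  S1  S1 
   S1   S2  S2  S2 
 * S2   S3  S3  S3 
   S3   S3  S3  S3 
(> = start, * = accepting)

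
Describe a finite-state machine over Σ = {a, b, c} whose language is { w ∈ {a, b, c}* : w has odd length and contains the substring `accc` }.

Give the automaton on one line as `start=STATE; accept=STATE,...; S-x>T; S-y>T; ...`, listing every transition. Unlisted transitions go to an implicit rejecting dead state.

Run two small machines in parallel and take their product. The first has 2 states tracking the input length modulo 2; the second has 5 states tracking whether and how much of `accc` has been seen. A product state is a pair (one from each), accepting exactly when both do.
A 10-state machine:
        a   b   c  
>  q0   q1  q2  q2 
   q1   q3  q0  q4 
   q2   q3  q0  q0 
   q3   q1  q2  q5 
   q4   q1  q2  q6 
   q5   q3  q0  q7 
   q6   q3  q0  q8 
   q7   q1  q2  q9 
   q8   q9  q9  q9 
 * q9   q8  q8  q8 
(> = start, * = accepting)

start=q0; accept=q9; q0-a>q1; q0-b>q2; q0-c>q2; q1-a>q3; q1-b>q0; q1-c>q4; q2-a>q3; q2-b>q0; q2-c>q0; q3-a>q1; q3-b>q2; q3-c>q5; q4-a>q1; q4-b>q2; q4-c>q6; q5-a>q3; q5-b>q0; q5-c>q7; q6-a>q3; q6-b>q0; q6-c>q8; q7-a>q1; q7-b>q2; q7-c>q9; q8-a>q9; q8-b>q9; q8-c>q9; q9-a>q8; q9-b>q8; q9-c>q8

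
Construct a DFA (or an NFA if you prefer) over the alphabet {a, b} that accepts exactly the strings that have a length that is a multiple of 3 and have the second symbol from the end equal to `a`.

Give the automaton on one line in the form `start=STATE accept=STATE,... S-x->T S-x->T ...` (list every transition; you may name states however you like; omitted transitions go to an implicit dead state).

start=q0 accept=q7,q8 q0-a->q1 q0-b->q2 q1-a->q3 q1-b->q4 q2-a->q5 q2-b->q6 q3-a->q7 q3-b->q8 q4-a->q9 q4-b->q10 q5-a->q7 q5-b->q8 q6-a->q9 q6-b->q10 q7-a->q11 q7-b->q12 q8-a->q13 q8-b->q14 q9-a->q11 q9-b->q12 q10-a->q13 q10-b->q14 q11-a->q3 q11-b->q4 q12-a->q5 q12-b->q6 q13-a->q3 q13-b->q4 q14-a->q5 q14-b->q6

Build one automaton per condition and run them in lockstep. One (3 states) tracks the input length modulo 3; the other (7 states) tracks the last 2 symbols read. Each combined state is a pair, one component from each; accept when both components accept.
A 15-state machine:
          a    b  
>  q0     q1   q2 
   q1     q3   q4 
   q2     q5   q6 
   q3     q7   q8 
   q4     q9  q10 
   q5     q7   q8 
   q6     q9  q10 
 * q7    q11  q12 
 * q8    q13  q14 
   q9    q11  q12 
   q10   q13  q14 
   q11    q3   q4 
   q12    q5   q6 
   q13    q3   q4 
   q14    q5   q6 
(> = start, * = accepting)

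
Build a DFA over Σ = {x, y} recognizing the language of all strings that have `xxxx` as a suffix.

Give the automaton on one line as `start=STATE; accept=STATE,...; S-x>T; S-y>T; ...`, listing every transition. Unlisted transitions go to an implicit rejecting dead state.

Remember how much of `xxxx` the current input suffix matches. State q0 means no match yet; q1 means the last symbol is `x`; q2 means the last 2 symbols are `xx`; q3 means the last 3 symbols are `xxx`; q4 means the last 4 symbols are `xxxx`. Only q4 accepts. On a mismatch, fall back to the longest proper suffix that is still a prefix of `xxxx`.
        x   y  
>  q0   q1  q0 
   q1   q2  q0 
   q2   q3  q0 
   q3   q4  q0 
 * q4   q4  q0 
(> = start, * = accepting)

start=q0; accept=q4; q0-x>q1; q0-y>q0; q1-x>q2; q1-y>q0; q2-x>q3; q2-y>q0; q3-x>q4; q3-y>q0; q4-x>q4; q4-y>q0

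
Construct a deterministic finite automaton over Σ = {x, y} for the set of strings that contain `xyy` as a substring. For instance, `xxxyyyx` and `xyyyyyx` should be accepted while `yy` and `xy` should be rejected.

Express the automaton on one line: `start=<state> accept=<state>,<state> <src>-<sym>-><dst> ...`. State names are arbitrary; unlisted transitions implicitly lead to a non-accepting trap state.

Track how much of `xyy` has been matched so far: state A is no progress, D is the absorbing accept state reached once `xyy` has occurred. Intermediate states record partial matches; on a mismatch, fall back to the longest reusable overlap.
With 4 states:
       x  y 
>  A   B  A 
   B   B  C 
   C   B  D 
 * D   D  D 
(> = start, * = accepting)

start=A accept=D A-x->B A-y->A B-x->B B-y->C C-x->B C-y->D D-x->D D-y->D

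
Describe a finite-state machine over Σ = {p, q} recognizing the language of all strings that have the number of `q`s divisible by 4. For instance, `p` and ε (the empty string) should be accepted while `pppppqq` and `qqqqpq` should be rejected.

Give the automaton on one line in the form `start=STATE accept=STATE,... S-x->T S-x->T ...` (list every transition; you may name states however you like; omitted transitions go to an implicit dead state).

The only thing that matters is how many `q`s have appeared, reduced mod 4. Use one state per residue: s0 for 0, …, s3 for 3. Reading `q` moves to the next residue; anything else stays put. s0 is accepting.
        p   q  
>* s0   s0  s1 
   s1   s1  s2 
   s2   s2  s3 
   s3   s3  s0 
(> = start, * = accepting)

start=s0 accept=s0 s0-p->s0 s0-q->s1 s1-p->s1 s1-q->s2 s2-p->s2 s2-q->s3 s3-p->s3 s3-q->s0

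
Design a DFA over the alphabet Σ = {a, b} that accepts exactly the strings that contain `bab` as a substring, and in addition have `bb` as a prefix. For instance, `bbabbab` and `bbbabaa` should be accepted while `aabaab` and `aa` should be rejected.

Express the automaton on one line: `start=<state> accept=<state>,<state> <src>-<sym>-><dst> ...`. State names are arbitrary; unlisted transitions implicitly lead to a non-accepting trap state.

start=S0 accept=S9 S0-a->S1 S0-b->S2 S1-a->S1 S1-b->S3 S2-a->S4 S2-b->S5 S3-a->S4 S3-b->S3 S4-a->S1 S4-b->S6 S5-a->S7 S5-b->S5 S6-a->S6 S6-b->S6 S7-a->S8 S7-b->S9 S8-a->S8 S8-b->S5 S9-a->S9 S9-b->S9

Run two small machines in parallel and take their product. The first has 4 states tracking whether and how much of `bab` has been seen; the second has 4 states tracking whether the input so far still matches the prefix `bb`. A product state is a pair (one from each), accepting exactly when both do.
        a   b  
>  S0   S1  S2 
   S1   S1  S3 
   S2   S4  S5 
   S3   S4  S3 
   S4   S1  S6 
   S5   S7  S5 
   S6   S6  S6 
   S7   S8  S9 
   S8   S8  S5 
 * S9   S9  S9 
(> = start, * = accepting)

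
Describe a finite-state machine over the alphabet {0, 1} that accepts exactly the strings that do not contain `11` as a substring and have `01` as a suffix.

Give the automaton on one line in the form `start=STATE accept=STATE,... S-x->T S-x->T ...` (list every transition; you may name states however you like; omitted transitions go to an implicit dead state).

start=q0 accept=q3 q0-0->q1 q0-1->q2 q1-0->q1 q1-1->q3 q2-0->q1 q2-1->q4 q3-0->q1 q3-1->q4 q4-0->q4 q4-1->q4

Build one automaton per condition and run them in lockstep. The first has 3 states tracking partial matches of the forbidden pattern `11`; the second has 3 states tracking how much of the suffix `01` has currently been matched. A product state is a pair (one from each), accepting exactly when both do. Minimizing collapses redundant product states.
5 states suffice.
        0   1  
>  q0   q1  q2 
   q1   q1  q3 
   q2   q1  q4 
 * q3   q1  q4 
   q4   q4  q4 
(> = start, * = accepting)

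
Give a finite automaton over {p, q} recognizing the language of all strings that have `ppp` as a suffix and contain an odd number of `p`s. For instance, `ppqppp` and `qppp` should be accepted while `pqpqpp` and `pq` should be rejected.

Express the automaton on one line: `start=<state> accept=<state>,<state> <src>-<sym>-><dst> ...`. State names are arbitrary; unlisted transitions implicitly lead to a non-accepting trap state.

start=A accept=E A-p->B A-q->A B-p->C B-q->D C-p->E C-q->A D-p->F D-q->D E-p->G E-q->D F-p->H F-q->A G-p->E G-q->A H-p->G H-q->D

Build one automaton per condition and run them in lockstep. The first has 4 states tracking how much of the suffix `ppp` has currently been matched; the second has 2 states tracking the count of `p`s modulo 2. A product state is a pair (one from each), accepting exactly when both do.
8 states suffice.
       p  q 
>  A   B  A 
   B   C  D 
   C   E  A 
   D   F  D 
 * E   G  D 
   F   H  A 
   G   E  A 
   H   G  D 
(> = start, * = accepting)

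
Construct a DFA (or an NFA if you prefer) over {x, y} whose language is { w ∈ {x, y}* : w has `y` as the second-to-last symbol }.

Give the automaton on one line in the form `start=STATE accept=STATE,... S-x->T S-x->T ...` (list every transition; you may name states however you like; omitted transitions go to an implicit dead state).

start=q0 accept=q5,q6 q0-x->q1 q0-y->q2 q1-x->q3 q1-y->q4 q2-x->q5 q2-y->q6 q3-x->q3 q3-y->q4 q4-x->q5 q4-y->q6 q5-x->q3 q5-y->q4 q6-x->q5 q6-y->q6

Because acceptance depends on a position counted from the end, the machine has to buffer the most recent 2 symbols. Make each state the string of the last up-to-2 symbols read; on input `x` shift the window left and append `x`. Accept when the buffered window has length 2 and begins with `y`.
With 7 states:
        x   y  
>  q0   q1  q2 
   q1   q3  q4 
   q2   q5  q6 
   q3   q3  q4 
   q4   q5  q6 
 * q5   q3  q4 
 * q6   q5  q6 
(> = start, * = accepting)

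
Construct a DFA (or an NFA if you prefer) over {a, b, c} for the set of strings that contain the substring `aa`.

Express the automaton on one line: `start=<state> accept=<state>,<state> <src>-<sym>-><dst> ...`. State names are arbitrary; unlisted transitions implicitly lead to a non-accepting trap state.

Track how much of `aa` has been matched so far: state q0 is no progress, q2 is the absorbing accept state reached once `aa` has occurred. Intermediate states record partial matches; on a mismatch, fall back to the longest reusable overlap.
A 3-state machine:
        a   b   c  
>  q0   q1  q0  q0 
   q1   q2  q0  q0 
 * q2   q2  q2  q2 
(> = start, * = accepting)

start=q0 accept=q2 q0-a->q1 q0-b->q0 q0-c->q0 q1-a->q2 q1-b->q0 q1-c->q0 q2-a->q2 q2-b->q2 q2-c->q2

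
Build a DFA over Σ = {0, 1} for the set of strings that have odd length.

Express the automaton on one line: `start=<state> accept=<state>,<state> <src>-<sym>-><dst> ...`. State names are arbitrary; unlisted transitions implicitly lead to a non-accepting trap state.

start=q0 accept=q1 q0-0->q1 q0-1->q1 q1-0->q0 q1-1->q0

Only the length mod 2 matters, so use a 2-cycle: from any state, every input symbol moves to the next state, wrapping q1 back to q0. Mark q1 accepting.
With 2 states:
        0   1  
>  q0   q1  q1 
 * q1   q0  q0 
(> = start, * = accepting)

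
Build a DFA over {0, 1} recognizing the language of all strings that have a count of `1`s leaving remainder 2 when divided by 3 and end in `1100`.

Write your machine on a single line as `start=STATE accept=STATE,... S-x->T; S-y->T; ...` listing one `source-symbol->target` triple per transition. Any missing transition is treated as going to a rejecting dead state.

Build one automaton per condition and run them in lockstep. One (3 states) tracks the count of `1`s modulo 3; the other (5 states) tracks how much of the suffix `1100` has currently been matched. Each combined state is a pair, one component from each; accept when both components accept.
With 15 states:
       0  1 
>  A   A  B 
   B   C  D 
   C   C  E 
   D   F  G 
   E   H  G 
   F   I  J 
   G   K  L 
   H   H  J 
 * I   H  J 
   J   A  L 
   K   M  B 
   L   N  D 
   M   A  B 
   N   O  E 
   O   C  E 
(> = start, * = accepting)

start=A; accept=I; A-0->A; A-1->B; B-0->C; B-1->D; C-0->C; C-1->E; D-0->F; D-1->G; E-0->H; E-1->G; F-0->I; F-1->J; G-0->K; G-1->L; H-0->H; H-1->J; I-0->H; I-1->J; J-0->A; J-1->L; K-0->M; K-1->B; L-0->N; L-1->D; M-0->A; M-1->B; N-0->O; N-1->E; O-0->C; O-1->E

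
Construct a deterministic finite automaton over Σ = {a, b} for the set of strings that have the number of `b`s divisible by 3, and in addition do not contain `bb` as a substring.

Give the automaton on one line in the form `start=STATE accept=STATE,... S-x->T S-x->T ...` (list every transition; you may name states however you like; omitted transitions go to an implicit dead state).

Run two small machines in parallel and take their product. The first has 3 states tracking the count of `b`s modulo 3; the second has 3 states tracking partial matches of the forbidden pattern `bb`. A product state is a pair (one from each), accepting exactly when both do. Equivalent product states are then merged.
With 7 states:
        a   b  
>* q0   q0  q1 
   q1   q2  q3 
   q2   q2  q4 
   q3   q3  q3 
   q4   q5  q3 
   q5   q5  q6 
 * q6   q0  q3 
(> = start, * = accepting)

start=q0 accept=q0,q6 q0-a->q0 q0-b->q1 q1-a->q2 q1-b->q3 q2-a->q2 q2-b->q4 q3-a->q3 q3-b->q3 q4-a->q5 q4-b->q3 q5-a->q5 q5-b->q6 q6-a->q0 q6-b->q3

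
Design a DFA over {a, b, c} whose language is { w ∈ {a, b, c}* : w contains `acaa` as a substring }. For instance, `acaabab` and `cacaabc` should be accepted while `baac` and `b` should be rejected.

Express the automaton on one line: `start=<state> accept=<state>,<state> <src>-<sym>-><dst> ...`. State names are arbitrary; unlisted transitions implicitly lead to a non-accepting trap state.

start=q0 accept=q4 q0-a->q1 q0-b->q0 q0-c->q0 q1-a->q1 q1-b->q0 q1-c->q2 q2-a->q3 q2-b->q0 q2-c->q0 q3-a->q4 q3-b->q0 q3-c->q2 q4-a->q4 q4-b->q4 q4-c->q4

States q0..q3 record the length of the longest prefix of `acaa` that matches the current input suffix. Reaching q4 means `acaa` has been seen, and we stay there forever. Accept from q4.
With 5 states:
        a   b   c  
>  q0   q1  q0  q0 
   q1   q1  q0  q2 
   q2   q3  q0  q0 
   q3   q4  q0  q2 
 * q4   q4  q4  q4 
(> = start, * = accepting)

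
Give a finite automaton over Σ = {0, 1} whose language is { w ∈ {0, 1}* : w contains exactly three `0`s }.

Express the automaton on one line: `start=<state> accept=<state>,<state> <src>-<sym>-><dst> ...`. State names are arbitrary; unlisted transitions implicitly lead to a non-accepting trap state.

start=A accept=D A-0->B A-1->A B-0->C B-1->B C-0->D C-1->C D-0->E D-1->D E-0->E E-1->E

Only the number of `0`s matters, and only up to 4. Make a chain A → B → C → D → E advanced by each `0` (with E absorbing); every other symbol self-loops. The accepting set is {D}.
5 states suffice.
       0  1 
>  A   B  A 
   B   C  B 
   C   D  C 
 * D   E  D 
   E   E  E 
(> = start, * = accepting)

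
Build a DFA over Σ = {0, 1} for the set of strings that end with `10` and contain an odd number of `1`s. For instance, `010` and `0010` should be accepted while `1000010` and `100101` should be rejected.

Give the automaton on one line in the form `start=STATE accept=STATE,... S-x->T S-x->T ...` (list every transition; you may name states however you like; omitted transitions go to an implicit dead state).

start=A accept=C A-0->A A-1->B B-0->C B-1->A C-0->D C-1->A D-0->D D-1->A

Run two small machines in parallel and take their product. One (3 states) tracks how much of the suffix `10` has currently been matched; the other (2 states) tracks the count of `1`s modulo 2. Each combined state is a pair, one component from each; accept when both components accept. Minimizing collapses redundant product states.
4 states suffice.
       0  1 
>  A   A  B 
   B   C  A 
 * C   D  A 
   D   D  A 
(> = start, * = accepting)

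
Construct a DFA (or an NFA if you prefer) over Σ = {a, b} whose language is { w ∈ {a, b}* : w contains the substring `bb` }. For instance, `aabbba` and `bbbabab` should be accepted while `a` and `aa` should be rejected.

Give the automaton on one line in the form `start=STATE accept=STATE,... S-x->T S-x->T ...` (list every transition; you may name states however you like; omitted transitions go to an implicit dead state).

start=q0 accept=q2 q0-a->q0 q0-b->q1 q1-a->q0 q1-b->q2 q2-a->q2 q2-b->q2

States q0..q1 record the length of the longest prefix of `bb` that matches the current input suffix. Reaching q2 means `bb` has been seen, and we stay there forever. Accept from q2.
3 states suffice.
        a   b  
>  q0   q0  q1 
   q1   q0  q2 
 * q2   q2  q2 
(> = start, * = accepting)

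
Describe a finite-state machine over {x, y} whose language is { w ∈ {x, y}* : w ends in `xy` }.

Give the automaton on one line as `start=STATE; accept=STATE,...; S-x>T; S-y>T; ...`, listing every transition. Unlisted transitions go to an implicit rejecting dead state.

start=s0; accept=s2; s0-x>s1; s0-y>s0; s1-x>s1; s1-y>s2; s2-x>s1; s2-y>s0

Let each state record the length of the longest suffix of the input read so far that is also a prefix of `xy`. s1 means the last symbol is `x`; s2 means the last 2 symbols are `xy`. Accept only at s2, where the string currently ends in `xy`.
A 3-state machine:
        x   y  
>  s0   s1  s0 
   s1   s1  s2 
 * s2   s1  s0 
(> = start, * = accepting)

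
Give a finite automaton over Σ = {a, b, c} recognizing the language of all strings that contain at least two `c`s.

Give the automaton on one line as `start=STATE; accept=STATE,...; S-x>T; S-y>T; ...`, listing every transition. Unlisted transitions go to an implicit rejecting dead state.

start=s0; accept=s2,s3; s0-a>s0; s0-b>s0; s0-c>s1; s1-a>s1; s1-b>s1; s1-c>s2; s2-a>s2; s2-b>s2; s2-c>s3; s3-a>s3; s3-b>s3; s3-c>s3

Only the number of `c`s matters, and only up to 3. Make a chain s0 → s1 → s2 → s3 advanced by each `c` (with s3 absorbing); every other symbol self-loops. The accepting set is {s2, s3}.
A 4-state machine:
        a   b   c  
>  s0   s0  s0  s1 
   s1   s1  s1  s2 
 * s2   s2  s2  s3 
 * s3   s3  s3  s3 
(> = start, * = accepting)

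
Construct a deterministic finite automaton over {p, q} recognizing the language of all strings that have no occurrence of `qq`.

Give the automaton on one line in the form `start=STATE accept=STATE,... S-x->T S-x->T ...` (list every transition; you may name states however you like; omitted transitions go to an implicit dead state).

start=A accept=A,B A-p->A A-q->B B-p->A B-q->C C-p->C C-q->C

This is the complement of 'contains `qq`'. Use the same substring-matching states — A through C holding how much of `qq` has just been matched — but flip the accepting set: everything except the trap C accepts.
       p  q 
>* A   A  B 
 * B   A  C 
   C   C  C 
(> = start, * = accepting)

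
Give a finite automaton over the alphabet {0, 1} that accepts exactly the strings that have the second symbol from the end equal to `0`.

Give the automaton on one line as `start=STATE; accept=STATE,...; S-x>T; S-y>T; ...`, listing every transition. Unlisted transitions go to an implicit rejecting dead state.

start=A; accept=D,E; A-0>B; A-1>C; B-0>D; B-1>E; C-0>F; C-1>G; D-0>D; D-1>E; E-0>F; E-1>G; F-0>D; F-1>E; G-0>F; G-1>G

Because acceptance depends on a position counted from the end, the machine has to buffer the most recent 2 symbols. Make each state the string of the last up-to-2 symbols read; on input `x` shift the window left and append `x`. Accept when the buffered window has length 2 and begins with `0`.
A 7-state machine:
       0  1 
>  A   B  C 
   B   D  E 
   C   F  G 
 * D   D  E 
 * E   F  G 
   F   D  E 
   G   F  G 
(> = start, * = accepting)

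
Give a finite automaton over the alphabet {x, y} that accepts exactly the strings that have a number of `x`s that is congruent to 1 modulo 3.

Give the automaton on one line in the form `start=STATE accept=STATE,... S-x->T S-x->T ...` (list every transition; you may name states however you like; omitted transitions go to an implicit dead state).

Keep the running count of `x`s modulo 3: each `x` advances along the cycle q0 → q1 → q2 → q0 while other symbols loop. Accept at q1.
        x   y  
>  q0   q1  q0 
 * q1   q2  q1 
   q2   q0  q2 
(> = start, * = accepting)

start=q0 accept=q1 q0-x->q1 q0-y->q0 q1-x->q2 q1-y->q1 q2-x->q0 q2-y->q2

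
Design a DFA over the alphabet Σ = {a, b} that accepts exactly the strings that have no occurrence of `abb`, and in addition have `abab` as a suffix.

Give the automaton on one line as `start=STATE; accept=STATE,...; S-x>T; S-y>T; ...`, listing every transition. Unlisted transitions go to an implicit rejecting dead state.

Run two small machines in parallel and take their product. One (4 states) tracks partial matches of the forbidden pattern `abb`; the other (5 states) tracks how much of the suffix `abab` has currently been matched. Each combined state is a pair, one component from each; accept when both components accept. Minimizing collapses redundant product states.
        a   b  
>  q0   q1  q0 
   q1   q1  q2 
   q2   q3  q4 
   q3   q1  q5 
   q4   q4  q4 
 * q5   q3  q4 
(> = start, * = accepting)

start=q0; accept=q5; q0-a>q1; q0-b>q0; q1-a>q1; q1-b>q2; q2-a>q3; q2-b>q4; q3-a>q1; q3-b>q5; q4-a>q4; q4-b>q4; q5-a>q3; q5-b>q4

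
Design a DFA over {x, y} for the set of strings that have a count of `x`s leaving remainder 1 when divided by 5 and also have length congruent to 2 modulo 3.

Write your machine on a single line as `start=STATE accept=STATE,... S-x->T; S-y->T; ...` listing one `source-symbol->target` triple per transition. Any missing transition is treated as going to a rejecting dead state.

Run two small machines in parallel and take their product. The first has 5 states tracking the count of `x`s modulo 5; the second has 3 states tracking the input length modulo 3. A product state is a pair (one from each), accepting exactly when both do.
15 states suffice.
          x    y  
>  s0     s1   s2 
   s1     s3   s4 
   s2     s4   s5 
   s3     s6   s7 
 * s4     s7   s8 
   s5     s8   s0 
   s6     s9  s10 
   s7    s10  s11 
   s8    s11   s1 
   s9     s5  s12 
   s10   s12  s13 
   s11   s13   s3 
   s12    s0  s14 
   s13   s14   s6 
   s14    s2   s9 
(> = start, * = accepting)

start=s0; accept=s4; s0-x->s1; s0-y->s2; s1-x->s3; s1-y->s4; s2-x->s4; s2-y->s5; s3-x->s6; s3-y->s7; s4-x->s7; s4-y->s8; s5-x->s8; s5-y->s0; s6-x->s9; s6-y->s10; s7-x->s10; s7-y->s11; s8-x->s11; s8-y->s1; s9-x->s5; s9-y->s12; s10-x->s12; s10-y->s13; s11-x->s13; s11-y->s3; s12-x->s0; s12-y->s14; s13-x->s14; s13-y->s6; s14-x->s2; s14-y->s9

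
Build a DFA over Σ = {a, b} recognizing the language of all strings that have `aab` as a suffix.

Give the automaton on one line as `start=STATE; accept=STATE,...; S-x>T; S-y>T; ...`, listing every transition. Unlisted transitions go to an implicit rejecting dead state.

start=q0; accept=q3; q0-a>q1; q0-b>q0; q1-a>q2; q1-b>q0; q2-a>q2; q2-b>q3; q3-a>q1; q3-b>q0

Remember how much of `aab` the current input suffix matches. State q0 means no match yet; q1 means the last symbol is `a`; q2 means the last 2 symbols are `aa`; q3 means the last 3 symbols are `aab`. Only q3 accepts. On a mismatch, fall back to the longest proper suffix that is still a prefix of `aab`.
4 states suffice.
        a   b  
>  q0   q1  q0 
   q1   q2  q0 
   q2   q2  q3 
 * q3   q1  q0 
(> = start, * = accepting)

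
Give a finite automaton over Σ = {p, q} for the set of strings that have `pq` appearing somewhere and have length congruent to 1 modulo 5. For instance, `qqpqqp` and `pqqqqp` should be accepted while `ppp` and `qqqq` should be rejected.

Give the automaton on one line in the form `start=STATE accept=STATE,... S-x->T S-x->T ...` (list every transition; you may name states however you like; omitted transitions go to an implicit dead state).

start=S0 accept=S14 S0-p->S1 S0-q->S2 S1-p->S3 S1-q->S4 S2-p->S3 S2-q->S5 S3-p->S6 S3-q->S7 S4-p->S7 S4-q->S7 S5-p->S6 S5-q->S8 S6-p->S9 S6-q->S10 S7-p->S10 S7-q->S10 S8-p->S9 S8-q->S11 S9-p->S12 S9-q->S13 S10-p->S13 S10-q->S13 S11-p->S12 S11-q->S0 S12-p->S1 S12-q->S14 S13-p->S14 S13-q->S14 S14-p->S4 S14-q->S4

Handle the two conditions separately and then intersect. The first has 3 states tracking whether and how much of `pq` has been seen; the second has 5 states tracking the input length modulo 5. A product state is a pair (one from each), accepting exactly when both do.
With 15 states:
          p    q  
>  S0     S1   S2 
   S1     S3   S4 
   S2     S3   S5 
   S3     S6   S7 
   S4     S7   S7 
   S5     S6   S8 
   S6     S9  S10 
   S7    S10  S10 
   S8     S9  S11 
   S9    S12  S13 
   S10   S13  S13 
   S11   S12   S0 
   S12    S1  S14 
   S13   S14  S14 
 * S14    S4   S4 
(> = start, * = accepting)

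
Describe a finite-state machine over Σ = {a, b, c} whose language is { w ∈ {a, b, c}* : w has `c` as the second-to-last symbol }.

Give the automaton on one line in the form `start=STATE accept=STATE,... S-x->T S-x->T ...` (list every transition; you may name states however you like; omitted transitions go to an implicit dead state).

start=s0 accept=s10,s11,s12 s0-a->s1 s0-b->s2 s0-c->s3 s1-a->s4 s1-b->s5 s1-c->s6 s2-a->s7 s2-b->s8 s2-c->s9 s3-a->s10 s3-b->s11 s3-c->s12 s4-a->s4 s4-b->s5 s4-c->s6 s5-a->s7 s5-b->s8 s5-c->s9 s6-a->s10 s6-b->s11 s6-c->s12 s7-a->s4 s7-b->s5 s7-c->s6 s8-a->s7 s8-b->s8 s8-c->s9 s9-a->s10 s9-b->s11 s9-c->s12 s10-a->s4 s10-b->s5 s10-c->s6 s11-a->s7 s11-b->s8 s11-c->s9 s12-a->s10 s12-b->s11 s12-c->s12

A DFA must remember the last 2 symbols (since which symbol is second-to-last isn't known until the input ends). Use one state per possible window of the last ≤2 symbols; accept from those whose window starts with `c`.
13 states suffice.
          a    b    c  
>  s0     s1   s2   s3 
   s1     s4   s5   s6 
   s2     s7   s8   s9 
   s3    s10  s11  s12 
   s4     s4   s5   s6 
   s5     s7   s8   s9 
   s6    s10  s11  s12 
   s7     s4   s5   s6 
   s8     s7   s8   s9 
   s9    s10  s11  s12 
 * s10    s4   s5   s6 
 * s11    s7   s8   s9 
 * s12   s10  s11  s12 
(> = start, * = accepting)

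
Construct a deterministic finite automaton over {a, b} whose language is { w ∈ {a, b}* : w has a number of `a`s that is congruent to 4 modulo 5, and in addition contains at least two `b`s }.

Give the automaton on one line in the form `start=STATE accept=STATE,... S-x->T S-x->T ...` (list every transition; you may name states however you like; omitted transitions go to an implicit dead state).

Run two small machines in parallel and take their product. The first has 5 states tracking the count of `a`s modulo 5; the second has 4 states tracking the count of `b`s, saturating at 3. A product state is a pair (one from each), accepting exactly when both do. Minimizing collapses redundant product states.
15 states suffice.
          a    b  
>  q0     q1   q2 
   q1     q3   q4 
   q2     q4   q5 
   q3     q6   q7 
   q4     q7   q8 
   q5     q8   q5 
   q6     q9  q10 
   q7    q10  q11 
   q8    q11   q8 
   q9     q0  q12 
   q10   q12  q13 
   q11   q13  q11 
   q12    q2  q14 
   q13   q14  q13 
 * q14    q5  q14 
(> = start, * = accepting)

start=q0 accept=q14 q0-a->q1 q0-b->q2 q1-a->q3 q1-b->q4 q2-a->q4 q2-b->q5 q3-a->q6 q3-b->q7 q4-a->q7 q4-b->q8 q5-a->q8 q5-b->q5 q6-a->q9 q6-b->q10 q7-a->q10 q7-b->q11 q8-a->q11 q8-b->q8 q9-a->q0 q9-b->q12 q10-a->q12 q10-b->q13 q11-a->q13 q11-b->q11 q12-a->q2 q12-b->q14 q13-a->q14 q13-b->q13 q14-a->q5 q14-b->q14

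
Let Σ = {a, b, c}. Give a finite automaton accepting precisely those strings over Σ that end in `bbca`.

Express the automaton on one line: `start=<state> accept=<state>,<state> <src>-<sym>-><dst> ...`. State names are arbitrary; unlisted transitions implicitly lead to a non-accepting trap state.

start=q0 accept=q4 q0-a->q0 q0-b->q1 q0-c->q0 q1-a->q0 q1-b->q2 q1-c->q0 q2-a->q0 q2-b->q2 q2-c->q3 q3-a->q4 q3-b->q1 q3-c->q0 q4-a->q0 q4-b->q1 q4-c->q0

Remember how much of `bbca` the current input suffix matches. State q0 means no match yet; q1 means the last symbol is `b`; q2 means the last 2 symbols are `bb`; q3 means the last 3 symbols are `bbc`; q4 means the last 4 symbols are `bbca`. Only q4 accepts. On a mismatch, fall back to the longest proper suffix that is still a prefix of `bbca`.
A 5-state machine:
        a   b   c  
>  q0   q0  q1  q0 
   q1   q0  q2  q0 
   q2   q0  q2  q3 
   q3   q4  q1  q0 
 * q4   q0  q1  q0 
(> = start, * = accepting)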